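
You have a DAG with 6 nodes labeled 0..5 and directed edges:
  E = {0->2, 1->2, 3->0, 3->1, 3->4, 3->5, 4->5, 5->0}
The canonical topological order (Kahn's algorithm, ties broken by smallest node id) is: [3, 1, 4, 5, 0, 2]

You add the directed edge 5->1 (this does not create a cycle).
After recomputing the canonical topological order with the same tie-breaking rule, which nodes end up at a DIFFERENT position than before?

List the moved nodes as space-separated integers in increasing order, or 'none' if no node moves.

Answer: 0 1 4 5

Derivation:
Old toposort: [3, 1, 4, 5, 0, 2]
Added edge 5->1
Recompute Kahn (smallest-id tiebreak):
  initial in-degrees: [2, 2, 2, 0, 1, 2]
  ready (indeg=0): [3]
  pop 3: indeg[0]->1; indeg[1]->1; indeg[4]->0; indeg[5]->1 | ready=[4] | order so far=[3]
  pop 4: indeg[5]->0 | ready=[5] | order so far=[3, 4]
  pop 5: indeg[0]->0; indeg[1]->0 | ready=[0, 1] | order so far=[3, 4, 5]
  pop 0: indeg[2]->1 | ready=[1] | order so far=[3, 4, 5, 0]
  pop 1: indeg[2]->0 | ready=[2] | order so far=[3, 4, 5, 0, 1]
  pop 2: no out-edges | ready=[] | order so far=[3, 4, 5, 0, 1, 2]
New canonical toposort: [3, 4, 5, 0, 1, 2]
Compare positions:
  Node 0: index 4 -> 3 (moved)
  Node 1: index 1 -> 4 (moved)
  Node 2: index 5 -> 5 (same)
  Node 3: index 0 -> 0 (same)
  Node 4: index 2 -> 1 (moved)
  Node 5: index 3 -> 2 (moved)
Nodes that changed position: 0 1 4 5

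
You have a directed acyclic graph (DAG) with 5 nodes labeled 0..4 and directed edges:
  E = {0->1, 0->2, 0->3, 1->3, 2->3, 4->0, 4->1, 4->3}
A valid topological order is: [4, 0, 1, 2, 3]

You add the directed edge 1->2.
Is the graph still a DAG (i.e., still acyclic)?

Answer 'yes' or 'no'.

Answer: yes

Derivation:
Given toposort: [4, 0, 1, 2, 3]
Position of 1: index 2; position of 2: index 3
New edge 1->2: forward
Forward edge: respects the existing order. Still a DAG, same toposort still valid.
Still a DAG? yes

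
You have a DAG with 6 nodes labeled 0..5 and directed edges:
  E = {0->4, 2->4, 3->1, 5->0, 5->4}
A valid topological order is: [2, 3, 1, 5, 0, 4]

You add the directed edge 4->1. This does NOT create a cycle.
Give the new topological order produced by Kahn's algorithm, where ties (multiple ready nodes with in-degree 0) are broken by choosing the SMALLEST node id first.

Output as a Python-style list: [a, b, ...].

Answer: [2, 3, 5, 0, 4, 1]

Derivation:
Old toposort: [2, 3, 1, 5, 0, 4]
Added edge: 4->1
Position of 4 (5) > position of 1 (2). Must reorder: 4 must now come before 1.
Run Kahn's algorithm (break ties by smallest node id):
  initial in-degrees: [1, 2, 0, 0, 3, 0]
  ready (indeg=0): [2, 3, 5]
  pop 2: indeg[4]->2 | ready=[3, 5] | order so far=[2]
  pop 3: indeg[1]->1 | ready=[5] | order so far=[2, 3]
  pop 5: indeg[0]->0; indeg[4]->1 | ready=[0] | order so far=[2, 3, 5]
  pop 0: indeg[4]->0 | ready=[4] | order so far=[2, 3, 5, 0]
  pop 4: indeg[1]->0 | ready=[1] | order so far=[2, 3, 5, 0, 4]
  pop 1: no out-edges | ready=[] | order so far=[2, 3, 5, 0, 4, 1]
  Result: [2, 3, 5, 0, 4, 1]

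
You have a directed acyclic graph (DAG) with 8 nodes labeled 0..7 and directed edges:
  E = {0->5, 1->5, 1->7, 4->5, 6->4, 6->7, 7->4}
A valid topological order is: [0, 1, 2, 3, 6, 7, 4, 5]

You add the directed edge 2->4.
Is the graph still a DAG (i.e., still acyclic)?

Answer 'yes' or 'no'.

Given toposort: [0, 1, 2, 3, 6, 7, 4, 5]
Position of 2: index 2; position of 4: index 6
New edge 2->4: forward
Forward edge: respects the existing order. Still a DAG, same toposort still valid.
Still a DAG? yes

Answer: yes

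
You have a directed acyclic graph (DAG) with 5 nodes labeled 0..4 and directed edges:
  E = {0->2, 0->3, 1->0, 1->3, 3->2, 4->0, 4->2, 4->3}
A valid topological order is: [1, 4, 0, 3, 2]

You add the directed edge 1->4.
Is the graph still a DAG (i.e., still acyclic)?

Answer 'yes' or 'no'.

Answer: yes

Derivation:
Given toposort: [1, 4, 0, 3, 2]
Position of 1: index 0; position of 4: index 1
New edge 1->4: forward
Forward edge: respects the existing order. Still a DAG, same toposort still valid.
Still a DAG? yes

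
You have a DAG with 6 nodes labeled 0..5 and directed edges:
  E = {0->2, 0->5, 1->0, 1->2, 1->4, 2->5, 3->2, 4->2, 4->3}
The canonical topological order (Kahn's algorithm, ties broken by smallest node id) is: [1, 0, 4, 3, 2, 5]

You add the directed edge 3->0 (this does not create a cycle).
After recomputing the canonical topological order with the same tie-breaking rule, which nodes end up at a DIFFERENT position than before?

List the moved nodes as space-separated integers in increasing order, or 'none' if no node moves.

Answer: 0 3 4

Derivation:
Old toposort: [1, 0, 4, 3, 2, 5]
Added edge 3->0
Recompute Kahn (smallest-id tiebreak):
  initial in-degrees: [2, 0, 4, 1, 1, 2]
  ready (indeg=0): [1]
  pop 1: indeg[0]->1; indeg[2]->3; indeg[4]->0 | ready=[4] | order so far=[1]
  pop 4: indeg[2]->2; indeg[3]->0 | ready=[3] | order so far=[1, 4]
  pop 3: indeg[0]->0; indeg[2]->1 | ready=[0] | order so far=[1, 4, 3]
  pop 0: indeg[2]->0; indeg[5]->1 | ready=[2] | order so far=[1, 4, 3, 0]
  pop 2: indeg[5]->0 | ready=[5] | order so far=[1, 4, 3, 0, 2]
  pop 5: no out-edges | ready=[] | order so far=[1, 4, 3, 0, 2, 5]
New canonical toposort: [1, 4, 3, 0, 2, 5]
Compare positions:
  Node 0: index 1 -> 3 (moved)
  Node 1: index 0 -> 0 (same)
  Node 2: index 4 -> 4 (same)
  Node 3: index 3 -> 2 (moved)
  Node 4: index 2 -> 1 (moved)
  Node 5: index 5 -> 5 (same)
Nodes that changed position: 0 3 4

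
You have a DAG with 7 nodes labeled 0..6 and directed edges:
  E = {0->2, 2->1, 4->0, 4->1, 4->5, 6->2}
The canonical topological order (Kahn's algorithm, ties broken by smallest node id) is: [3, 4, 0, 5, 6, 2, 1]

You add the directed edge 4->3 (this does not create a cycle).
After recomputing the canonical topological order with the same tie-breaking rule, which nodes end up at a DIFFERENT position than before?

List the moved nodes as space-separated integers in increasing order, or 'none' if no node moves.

Answer: 0 3 4

Derivation:
Old toposort: [3, 4, 0, 5, 6, 2, 1]
Added edge 4->3
Recompute Kahn (smallest-id tiebreak):
  initial in-degrees: [1, 2, 2, 1, 0, 1, 0]
  ready (indeg=0): [4, 6]
  pop 4: indeg[0]->0; indeg[1]->1; indeg[3]->0; indeg[5]->0 | ready=[0, 3, 5, 6] | order so far=[4]
  pop 0: indeg[2]->1 | ready=[3, 5, 6] | order so far=[4, 0]
  pop 3: no out-edges | ready=[5, 6] | order so far=[4, 0, 3]
  pop 5: no out-edges | ready=[6] | order so far=[4, 0, 3, 5]
  pop 6: indeg[2]->0 | ready=[2] | order so far=[4, 0, 3, 5, 6]
  pop 2: indeg[1]->0 | ready=[1] | order so far=[4, 0, 3, 5, 6, 2]
  pop 1: no out-edges | ready=[] | order so far=[4, 0, 3, 5, 6, 2, 1]
New canonical toposort: [4, 0, 3, 5, 6, 2, 1]
Compare positions:
  Node 0: index 2 -> 1 (moved)
  Node 1: index 6 -> 6 (same)
  Node 2: index 5 -> 5 (same)
  Node 3: index 0 -> 2 (moved)
  Node 4: index 1 -> 0 (moved)
  Node 5: index 3 -> 3 (same)
  Node 6: index 4 -> 4 (same)
Nodes that changed position: 0 3 4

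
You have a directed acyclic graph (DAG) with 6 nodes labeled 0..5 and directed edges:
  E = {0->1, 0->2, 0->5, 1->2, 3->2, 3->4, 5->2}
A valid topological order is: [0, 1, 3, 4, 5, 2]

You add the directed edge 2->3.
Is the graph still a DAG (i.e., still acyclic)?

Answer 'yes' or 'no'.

Given toposort: [0, 1, 3, 4, 5, 2]
Position of 2: index 5; position of 3: index 2
New edge 2->3: backward (u after v in old order)
Backward edge: old toposort is now invalid. Check if this creates a cycle.
Does 3 already reach 2? Reachable from 3: [2, 3, 4]. YES -> cycle!
Still a DAG? no

Answer: no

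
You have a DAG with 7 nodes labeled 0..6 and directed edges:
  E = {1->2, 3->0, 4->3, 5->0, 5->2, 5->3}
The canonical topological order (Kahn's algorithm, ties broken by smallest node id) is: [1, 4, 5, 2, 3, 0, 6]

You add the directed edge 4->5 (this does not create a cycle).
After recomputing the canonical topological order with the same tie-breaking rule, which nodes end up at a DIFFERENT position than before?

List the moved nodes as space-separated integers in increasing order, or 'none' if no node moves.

Old toposort: [1, 4, 5, 2, 3, 0, 6]
Added edge 4->5
Recompute Kahn (smallest-id tiebreak):
  initial in-degrees: [2, 0, 2, 2, 0, 1, 0]
  ready (indeg=0): [1, 4, 6]
  pop 1: indeg[2]->1 | ready=[4, 6] | order so far=[1]
  pop 4: indeg[3]->1; indeg[5]->0 | ready=[5, 6] | order so far=[1, 4]
  pop 5: indeg[0]->1; indeg[2]->0; indeg[3]->0 | ready=[2, 3, 6] | order so far=[1, 4, 5]
  pop 2: no out-edges | ready=[3, 6] | order so far=[1, 4, 5, 2]
  pop 3: indeg[0]->0 | ready=[0, 6] | order so far=[1, 4, 5, 2, 3]
  pop 0: no out-edges | ready=[6] | order so far=[1, 4, 5, 2, 3, 0]
  pop 6: no out-edges | ready=[] | order so far=[1, 4, 5, 2, 3, 0, 6]
New canonical toposort: [1, 4, 5, 2, 3, 0, 6]
Compare positions:
  Node 0: index 5 -> 5 (same)
  Node 1: index 0 -> 0 (same)
  Node 2: index 3 -> 3 (same)
  Node 3: index 4 -> 4 (same)
  Node 4: index 1 -> 1 (same)
  Node 5: index 2 -> 2 (same)
  Node 6: index 6 -> 6 (same)
Nodes that changed position: none

Answer: none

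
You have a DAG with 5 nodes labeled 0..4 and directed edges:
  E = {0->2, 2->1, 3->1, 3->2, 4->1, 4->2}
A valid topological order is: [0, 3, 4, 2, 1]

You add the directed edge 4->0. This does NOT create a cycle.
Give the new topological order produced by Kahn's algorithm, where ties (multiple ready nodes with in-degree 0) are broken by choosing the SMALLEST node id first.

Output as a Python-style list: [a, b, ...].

Old toposort: [0, 3, 4, 2, 1]
Added edge: 4->0
Position of 4 (2) > position of 0 (0). Must reorder: 4 must now come before 0.
Run Kahn's algorithm (break ties by smallest node id):
  initial in-degrees: [1, 3, 3, 0, 0]
  ready (indeg=0): [3, 4]
  pop 3: indeg[1]->2; indeg[2]->2 | ready=[4] | order so far=[3]
  pop 4: indeg[0]->0; indeg[1]->1; indeg[2]->1 | ready=[0] | order so far=[3, 4]
  pop 0: indeg[2]->0 | ready=[2] | order so far=[3, 4, 0]
  pop 2: indeg[1]->0 | ready=[1] | order so far=[3, 4, 0, 2]
  pop 1: no out-edges | ready=[] | order so far=[3, 4, 0, 2, 1]
  Result: [3, 4, 0, 2, 1]

Answer: [3, 4, 0, 2, 1]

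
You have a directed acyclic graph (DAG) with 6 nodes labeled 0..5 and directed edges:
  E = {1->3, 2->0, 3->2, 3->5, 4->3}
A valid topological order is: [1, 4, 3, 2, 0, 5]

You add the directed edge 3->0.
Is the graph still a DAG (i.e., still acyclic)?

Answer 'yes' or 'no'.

Given toposort: [1, 4, 3, 2, 0, 5]
Position of 3: index 2; position of 0: index 4
New edge 3->0: forward
Forward edge: respects the existing order. Still a DAG, same toposort still valid.
Still a DAG? yes

Answer: yes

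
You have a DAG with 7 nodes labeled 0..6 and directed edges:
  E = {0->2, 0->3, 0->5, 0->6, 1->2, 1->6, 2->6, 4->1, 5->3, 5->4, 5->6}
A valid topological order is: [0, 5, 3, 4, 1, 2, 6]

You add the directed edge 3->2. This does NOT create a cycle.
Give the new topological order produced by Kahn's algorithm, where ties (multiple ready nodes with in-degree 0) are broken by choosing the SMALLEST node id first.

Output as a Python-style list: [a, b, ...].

Old toposort: [0, 5, 3, 4, 1, 2, 6]
Added edge: 3->2
Position of 3 (2) < position of 2 (5). Old order still valid.
Run Kahn's algorithm (break ties by smallest node id):
  initial in-degrees: [0, 1, 3, 2, 1, 1, 4]
  ready (indeg=0): [0]
  pop 0: indeg[2]->2; indeg[3]->1; indeg[5]->0; indeg[6]->3 | ready=[5] | order so far=[0]
  pop 5: indeg[3]->0; indeg[4]->0; indeg[6]->2 | ready=[3, 4] | order so far=[0, 5]
  pop 3: indeg[2]->1 | ready=[4] | order so far=[0, 5, 3]
  pop 4: indeg[1]->0 | ready=[1] | order so far=[0, 5, 3, 4]
  pop 1: indeg[2]->0; indeg[6]->1 | ready=[2] | order so far=[0, 5, 3, 4, 1]
  pop 2: indeg[6]->0 | ready=[6] | order so far=[0, 5, 3, 4, 1, 2]
  pop 6: no out-edges | ready=[] | order so far=[0, 5, 3, 4, 1, 2, 6]
  Result: [0, 5, 3, 4, 1, 2, 6]

Answer: [0, 5, 3, 4, 1, 2, 6]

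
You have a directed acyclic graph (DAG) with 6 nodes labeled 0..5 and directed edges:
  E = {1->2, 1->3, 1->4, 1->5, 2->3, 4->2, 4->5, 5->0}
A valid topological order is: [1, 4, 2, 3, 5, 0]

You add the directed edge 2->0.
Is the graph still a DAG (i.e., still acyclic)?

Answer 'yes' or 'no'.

Given toposort: [1, 4, 2, 3, 5, 0]
Position of 2: index 2; position of 0: index 5
New edge 2->0: forward
Forward edge: respects the existing order. Still a DAG, same toposort still valid.
Still a DAG? yes

Answer: yes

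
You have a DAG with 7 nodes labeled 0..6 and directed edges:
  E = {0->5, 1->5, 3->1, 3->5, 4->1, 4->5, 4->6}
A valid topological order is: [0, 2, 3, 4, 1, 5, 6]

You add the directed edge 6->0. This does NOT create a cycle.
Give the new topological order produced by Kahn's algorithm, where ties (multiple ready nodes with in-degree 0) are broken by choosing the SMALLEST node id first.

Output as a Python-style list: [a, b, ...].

Answer: [2, 3, 4, 1, 6, 0, 5]

Derivation:
Old toposort: [0, 2, 3, 4, 1, 5, 6]
Added edge: 6->0
Position of 6 (6) > position of 0 (0). Must reorder: 6 must now come before 0.
Run Kahn's algorithm (break ties by smallest node id):
  initial in-degrees: [1, 2, 0, 0, 0, 4, 1]
  ready (indeg=0): [2, 3, 4]
  pop 2: no out-edges | ready=[3, 4] | order so far=[2]
  pop 3: indeg[1]->1; indeg[5]->3 | ready=[4] | order so far=[2, 3]
  pop 4: indeg[1]->0; indeg[5]->2; indeg[6]->0 | ready=[1, 6] | order so far=[2, 3, 4]
  pop 1: indeg[5]->1 | ready=[6] | order so far=[2, 3, 4, 1]
  pop 6: indeg[0]->0 | ready=[0] | order so far=[2, 3, 4, 1, 6]
  pop 0: indeg[5]->0 | ready=[5] | order so far=[2, 3, 4, 1, 6, 0]
  pop 5: no out-edges | ready=[] | order so far=[2, 3, 4, 1, 6, 0, 5]
  Result: [2, 3, 4, 1, 6, 0, 5]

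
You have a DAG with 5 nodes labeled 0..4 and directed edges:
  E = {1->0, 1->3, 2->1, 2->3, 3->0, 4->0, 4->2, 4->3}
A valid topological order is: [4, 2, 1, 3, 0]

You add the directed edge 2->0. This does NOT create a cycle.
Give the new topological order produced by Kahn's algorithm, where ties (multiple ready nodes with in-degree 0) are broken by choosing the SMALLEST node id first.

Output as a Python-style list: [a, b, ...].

Old toposort: [4, 2, 1, 3, 0]
Added edge: 2->0
Position of 2 (1) < position of 0 (4). Old order still valid.
Run Kahn's algorithm (break ties by smallest node id):
  initial in-degrees: [4, 1, 1, 3, 0]
  ready (indeg=0): [4]
  pop 4: indeg[0]->3; indeg[2]->0; indeg[3]->2 | ready=[2] | order so far=[4]
  pop 2: indeg[0]->2; indeg[1]->0; indeg[3]->1 | ready=[1] | order so far=[4, 2]
  pop 1: indeg[0]->1; indeg[3]->0 | ready=[3] | order so far=[4, 2, 1]
  pop 3: indeg[0]->0 | ready=[0] | order so far=[4, 2, 1, 3]
  pop 0: no out-edges | ready=[] | order so far=[4, 2, 1, 3, 0]
  Result: [4, 2, 1, 3, 0]

Answer: [4, 2, 1, 3, 0]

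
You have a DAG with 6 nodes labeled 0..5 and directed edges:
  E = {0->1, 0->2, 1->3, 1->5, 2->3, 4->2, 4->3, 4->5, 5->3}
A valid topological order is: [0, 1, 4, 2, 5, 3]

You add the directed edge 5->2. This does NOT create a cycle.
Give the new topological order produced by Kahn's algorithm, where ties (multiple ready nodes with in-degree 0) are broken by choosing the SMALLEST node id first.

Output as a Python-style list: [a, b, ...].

Old toposort: [0, 1, 4, 2, 5, 3]
Added edge: 5->2
Position of 5 (4) > position of 2 (3). Must reorder: 5 must now come before 2.
Run Kahn's algorithm (break ties by smallest node id):
  initial in-degrees: [0, 1, 3, 4, 0, 2]
  ready (indeg=0): [0, 4]
  pop 0: indeg[1]->0; indeg[2]->2 | ready=[1, 4] | order so far=[0]
  pop 1: indeg[3]->3; indeg[5]->1 | ready=[4] | order so far=[0, 1]
  pop 4: indeg[2]->1; indeg[3]->2; indeg[5]->0 | ready=[5] | order so far=[0, 1, 4]
  pop 5: indeg[2]->0; indeg[3]->1 | ready=[2] | order so far=[0, 1, 4, 5]
  pop 2: indeg[3]->0 | ready=[3] | order so far=[0, 1, 4, 5, 2]
  pop 3: no out-edges | ready=[] | order so far=[0, 1, 4, 5, 2, 3]
  Result: [0, 1, 4, 5, 2, 3]

Answer: [0, 1, 4, 5, 2, 3]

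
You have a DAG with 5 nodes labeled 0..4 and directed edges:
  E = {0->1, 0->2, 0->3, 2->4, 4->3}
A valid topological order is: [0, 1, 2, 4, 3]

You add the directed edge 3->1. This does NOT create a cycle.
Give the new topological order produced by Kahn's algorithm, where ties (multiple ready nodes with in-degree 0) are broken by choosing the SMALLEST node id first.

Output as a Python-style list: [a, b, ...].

Old toposort: [0, 1, 2, 4, 3]
Added edge: 3->1
Position of 3 (4) > position of 1 (1). Must reorder: 3 must now come before 1.
Run Kahn's algorithm (break ties by smallest node id):
  initial in-degrees: [0, 2, 1, 2, 1]
  ready (indeg=0): [0]
  pop 0: indeg[1]->1; indeg[2]->0; indeg[3]->1 | ready=[2] | order so far=[0]
  pop 2: indeg[4]->0 | ready=[4] | order so far=[0, 2]
  pop 4: indeg[3]->0 | ready=[3] | order so far=[0, 2, 4]
  pop 3: indeg[1]->0 | ready=[1] | order so far=[0, 2, 4, 3]
  pop 1: no out-edges | ready=[] | order so far=[0, 2, 4, 3, 1]
  Result: [0, 2, 4, 3, 1]

Answer: [0, 2, 4, 3, 1]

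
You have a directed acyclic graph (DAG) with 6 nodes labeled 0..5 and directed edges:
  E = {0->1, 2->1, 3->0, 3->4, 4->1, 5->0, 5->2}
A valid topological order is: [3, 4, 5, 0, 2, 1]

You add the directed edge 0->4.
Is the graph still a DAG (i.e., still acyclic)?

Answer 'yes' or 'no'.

Given toposort: [3, 4, 5, 0, 2, 1]
Position of 0: index 3; position of 4: index 1
New edge 0->4: backward (u after v in old order)
Backward edge: old toposort is now invalid. Check if this creates a cycle.
Does 4 already reach 0? Reachable from 4: [1, 4]. NO -> still a DAG (reorder needed).
Still a DAG? yes

Answer: yes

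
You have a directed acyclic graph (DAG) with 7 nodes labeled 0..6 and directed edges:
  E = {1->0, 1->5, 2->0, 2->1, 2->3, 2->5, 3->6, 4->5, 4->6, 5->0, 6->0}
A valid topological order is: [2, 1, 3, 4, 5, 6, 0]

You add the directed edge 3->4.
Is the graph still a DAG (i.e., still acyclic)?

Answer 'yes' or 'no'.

Answer: yes

Derivation:
Given toposort: [2, 1, 3, 4, 5, 6, 0]
Position of 3: index 2; position of 4: index 3
New edge 3->4: forward
Forward edge: respects the existing order. Still a DAG, same toposort still valid.
Still a DAG? yes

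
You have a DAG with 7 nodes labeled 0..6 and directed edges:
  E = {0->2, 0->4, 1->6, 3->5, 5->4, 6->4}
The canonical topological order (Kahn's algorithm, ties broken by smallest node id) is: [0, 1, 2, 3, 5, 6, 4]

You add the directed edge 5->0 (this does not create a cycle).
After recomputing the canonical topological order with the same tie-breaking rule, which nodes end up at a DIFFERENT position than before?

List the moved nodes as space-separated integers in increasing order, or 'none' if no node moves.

Answer: 0 1 2 3 5

Derivation:
Old toposort: [0, 1, 2, 3, 5, 6, 4]
Added edge 5->0
Recompute Kahn (smallest-id tiebreak):
  initial in-degrees: [1, 0, 1, 0, 3, 1, 1]
  ready (indeg=0): [1, 3]
  pop 1: indeg[6]->0 | ready=[3, 6] | order so far=[1]
  pop 3: indeg[5]->0 | ready=[5, 6] | order so far=[1, 3]
  pop 5: indeg[0]->0; indeg[4]->2 | ready=[0, 6] | order so far=[1, 3, 5]
  pop 0: indeg[2]->0; indeg[4]->1 | ready=[2, 6] | order so far=[1, 3, 5, 0]
  pop 2: no out-edges | ready=[6] | order so far=[1, 3, 5, 0, 2]
  pop 6: indeg[4]->0 | ready=[4] | order so far=[1, 3, 5, 0, 2, 6]
  pop 4: no out-edges | ready=[] | order so far=[1, 3, 5, 0, 2, 6, 4]
New canonical toposort: [1, 3, 5, 0, 2, 6, 4]
Compare positions:
  Node 0: index 0 -> 3 (moved)
  Node 1: index 1 -> 0 (moved)
  Node 2: index 2 -> 4 (moved)
  Node 3: index 3 -> 1 (moved)
  Node 4: index 6 -> 6 (same)
  Node 5: index 4 -> 2 (moved)
  Node 6: index 5 -> 5 (same)
Nodes that changed position: 0 1 2 3 5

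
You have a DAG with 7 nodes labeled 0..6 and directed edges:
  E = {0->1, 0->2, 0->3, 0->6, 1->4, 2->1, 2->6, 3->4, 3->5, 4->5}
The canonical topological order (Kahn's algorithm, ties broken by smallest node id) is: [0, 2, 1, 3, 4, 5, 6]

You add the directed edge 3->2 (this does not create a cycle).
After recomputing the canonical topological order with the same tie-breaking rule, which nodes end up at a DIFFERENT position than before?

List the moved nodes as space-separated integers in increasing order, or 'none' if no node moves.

Old toposort: [0, 2, 1, 3, 4, 5, 6]
Added edge 3->2
Recompute Kahn (smallest-id tiebreak):
  initial in-degrees: [0, 2, 2, 1, 2, 2, 2]
  ready (indeg=0): [0]
  pop 0: indeg[1]->1; indeg[2]->1; indeg[3]->0; indeg[6]->1 | ready=[3] | order so far=[0]
  pop 3: indeg[2]->0; indeg[4]->1; indeg[5]->1 | ready=[2] | order so far=[0, 3]
  pop 2: indeg[1]->0; indeg[6]->0 | ready=[1, 6] | order so far=[0, 3, 2]
  pop 1: indeg[4]->0 | ready=[4, 6] | order so far=[0, 3, 2, 1]
  pop 4: indeg[5]->0 | ready=[5, 6] | order so far=[0, 3, 2, 1, 4]
  pop 5: no out-edges | ready=[6] | order so far=[0, 3, 2, 1, 4, 5]
  pop 6: no out-edges | ready=[] | order so far=[0, 3, 2, 1, 4, 5, 6]
New canonical toposort: [0, 3, 2, 1, 4, 5, 6]
Compare positions:
  Node 0: index 0 -> 0 (same)
  Node 1: index 2 -> 3 (moved)
  Node 2: index 1 -> 2 (moved)
  Node 3: index 3 -> 1 (moved)
  Node 4: index 4 -> 4 (same)
  Node 5: index 5 -> 5 (same)
  Node 6: index 6 -> 6 (same)
Nodes that changed position: 1 2 3

Answer: 1 2 3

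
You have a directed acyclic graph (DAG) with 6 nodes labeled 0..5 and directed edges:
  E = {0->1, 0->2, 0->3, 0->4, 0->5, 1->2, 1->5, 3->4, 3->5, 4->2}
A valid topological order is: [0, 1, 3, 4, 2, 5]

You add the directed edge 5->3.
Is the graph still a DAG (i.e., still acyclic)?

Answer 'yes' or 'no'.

Answer: no

Derivation:
Given toposort: [0, 1, 3, 4, 2, 5]
Position of 5: index 5; position of 3: index 2
New edge 5->3: backward (u after v in old order)
Backward edge: old toposort is now invalid. Check if this creates a cycle.
Does 3 already reach 5? Reachable from 3: [2, 3, 4, 5]. YES -> cycle!
Still a DAG? no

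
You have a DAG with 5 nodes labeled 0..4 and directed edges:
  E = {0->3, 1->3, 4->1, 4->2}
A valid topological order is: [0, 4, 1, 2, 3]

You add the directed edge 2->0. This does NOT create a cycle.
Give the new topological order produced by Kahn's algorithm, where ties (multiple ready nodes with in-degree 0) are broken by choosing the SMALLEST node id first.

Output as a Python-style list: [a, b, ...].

Answer: [4, 1, 2, 0, 3]

Derivation:
Old toposort: [0, 4, 1, 2, 3]
Added edge: 2->0
Position of 2 (3) > position of 0 (0). Must reorder: 2 must now come before 0.
Run Kahn's algorithm (break ties by smallest node id):
  initial in-degrees: [1, 1, 1, 2, 0]
  ready (indeg=0): [4]
  pop 4: indeg[1]->0; indeg[2]->0 | ready=[1, 2] | order so far=[4]
  pop 1: indeg[3]->1 | ready=[2] | order so far=[4, 1]
  pop 2: indeg[0]->0 | ready=[0] | order so far=[4, 1, 2]
  pop 0: indeg[3]->0 | ready=[3] | order so far=[4, 1, 2, 0]
  pop 3: no out-edges | ready=[] | order so far=[4, 1, 2, 0, 3]
  Result: [4, 1, 2, 0, 3]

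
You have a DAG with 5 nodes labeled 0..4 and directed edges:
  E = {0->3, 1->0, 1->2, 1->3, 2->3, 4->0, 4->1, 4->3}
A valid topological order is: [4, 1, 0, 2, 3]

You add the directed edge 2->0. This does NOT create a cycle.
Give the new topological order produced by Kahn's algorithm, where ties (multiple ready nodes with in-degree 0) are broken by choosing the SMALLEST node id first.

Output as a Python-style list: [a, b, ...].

Answer: [4, 1, 2, 0, 3]

Derivation:
Old toposort: [4, 1, 0, 2, 3]
Added edge: 2->0
Position of 2 (3) > position of 0 (2). Must reorder: 2 must now come before 0.
Run Kahn's algorithm (break ties by smallest node id):
  initial in-degrees: [3, 1, 1, 4, 0]
  ready (indeg=0): [4]
  pop 4: indeg[0]->2; indeg[1]->0; indeg[3]->3 | ready=[1] | order so far=[4]
  pop 1: indeg[0]->1; indeg[2]->0; indeg[3]->2 | ready=[2] | order so far=[4, 1]
  pop 2: indeg[0]->0; indeg[3]->1 | ready=[0] | order so far=[4, 1, 2]
  pop 0: indeg[3]->0 | ready=[3] | order so far=[4, 1, 2, 0]
  pop 3: no out-edges | ready=[] | order so far=[4, 1, 2, 0, 3]
  Result: [4, 1, 2, 0, 3]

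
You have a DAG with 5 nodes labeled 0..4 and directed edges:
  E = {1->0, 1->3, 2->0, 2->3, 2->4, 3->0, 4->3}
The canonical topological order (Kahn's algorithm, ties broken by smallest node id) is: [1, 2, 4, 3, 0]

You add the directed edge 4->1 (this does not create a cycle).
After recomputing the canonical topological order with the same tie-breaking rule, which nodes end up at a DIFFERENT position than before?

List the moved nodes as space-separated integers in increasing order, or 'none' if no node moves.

Answer: 1 2 4

Derivation:
Old toposort: [1, 2, 4, 3, 0]
Added edge 4->1
Recompute Kahn (smallest-id tiebreak):
  initial in-degrees: [3, 1, 0, 3, 1]
  ready (indeg=0): [2]
  pop 2: indeg[0]->2; indeg[3]->2; indeg[4]->0 | ready=[4] | order so far=[2]
  pop 4: indeg[1]->0; indeg[3]->1 | ready=[1] | order so far=[2, 4]
  pop 1: indeg[0]->1; indeg[3]->0 | ready=[3] | order so far=[2, 4, 1]
  pop 3: indeg[0]->0 | ready=[0] | order so far=[2, 4, 1, 3]
  pop 0: no out-edges | ready=[] | order so far=[2, 4, 1, 3, 0]
New canonical toposort: [2, 4, 1, 3, 0]
Compare positions:
  Node 0: index 4 -> 4 (same)
  Node 1: index 0 -> 2 (moved)
  Node 2: index 1 -> 0 (moved)
  Node 3: index 3 -> 3 (same)
  Node 4: index 2 -> 1 (moved)
Nodes that changed position: 1 2 4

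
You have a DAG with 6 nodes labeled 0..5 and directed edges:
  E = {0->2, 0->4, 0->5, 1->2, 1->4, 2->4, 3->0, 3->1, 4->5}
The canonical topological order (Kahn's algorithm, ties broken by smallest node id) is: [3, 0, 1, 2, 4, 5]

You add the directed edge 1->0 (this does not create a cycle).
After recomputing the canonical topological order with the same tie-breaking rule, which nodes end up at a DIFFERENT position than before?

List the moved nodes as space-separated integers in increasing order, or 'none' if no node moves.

Old toposort: [3, 0, 1, 2, 4, 5]
Added edge 1->0
Recompute Kahn (smallest-id tiebreak):
  initial in-degrees: [2, 1, 2, 0, 3, 2]
  ready (indeg=0): [3]
  pop 3: indeg[0]->1; indeg[1]->0 | ready=[1] | order so far=[3]
  pop 1: indeg[0]->0; indeg[2]->1; indeg[4]->2 | ready=[0] | order so far=[3, 1]
  pop 0: indeg[2]->0; indeg[4]->1; indeg[5]->1 | ready=[2] | order so far=[3, 1, 0]
  pop 2: indeg[4]->0 | ready=[4] | order so far=[3, 1, 0, 2]
  pop 4: indeg[5]->0 | ready=[5] | order so far=[3, 1, 0, 2, 4]
  pop 5: no out-edges | ready=[] | order so far=[3, 1, 0, 2, 4, 5]
New canonical toposort: [3, 1, 0, 2, 4, 5]
Compare positions:
  Node 0: index 1 -> 2 (moved)
  Node 1: index 2 -> 1 (moved)
  Node 2: index 3 -> 3 (same)
  Node 3: index 0 -> 0 (same)
  Node 4: index 4 -> 4 (same)
  Node 5: index 5 -> 5 (same)
Nodes that changed position: 0 1

Answer: 0 1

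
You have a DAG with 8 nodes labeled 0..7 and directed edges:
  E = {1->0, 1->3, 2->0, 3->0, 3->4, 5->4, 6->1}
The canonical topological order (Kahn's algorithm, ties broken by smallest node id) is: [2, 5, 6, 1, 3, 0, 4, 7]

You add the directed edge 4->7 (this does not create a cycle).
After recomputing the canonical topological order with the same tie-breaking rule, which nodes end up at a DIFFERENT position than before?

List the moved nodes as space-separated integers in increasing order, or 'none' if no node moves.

Answer: none

Derivation:
Old toposort: [2, 5, 6, 1, 3, 0, 4, 7]
Added edge 4->7
Recompute Kahn (smallest-id tiebreak):
  initial in-degrees: [3, 1, 0, 1, 2, 0, 0, 1]
  ready (indeg=0): [2, 5, 6]
  pop 2: indeg[0]->2 | ready=[5, 6] | order so far=[2]
  pop 5: indeg[4]->1 | ready=[6] | order so far=[2, 5]
  pop 6: indeg[1]->0 | ready=[1] | order so far=[2, 5, 6]
  pop 1: indeg[0]->1; indeg[3]->0 | ready=[3] | order so far=[2, 5, 6, 1]
  pop 3: indeg[0]->0; indeg[4]->0 | ready=[0, 4] | order so far=[2, 5, 6, 1, 3]
  pop 0: no out-edges | ready=[4] | order so far=[2, 5, 6, 1, 3, 0]
  pop 4: indeg[7]->0 | ready=[7] | order so far=[2, 5, 6, 1, 3, 0, 4]
  pop 7: no out-edges | ready=[] | order so far=[2, 5, 6, 1, 3, 0, 4, 7]
New canonical toposort: [2, 5, 6, 1, 3, 0, 4, 7]
Compare positions:
  Node 0: index 5 -> 5 (same)
  Node 1: index 3 -> 3 (same)
  Node 2: index 0 -> 0 (same)
  Node 3: index 4 -> 4 (same)
  Node 4: index 6 -> 6 (same)
  Node 5: index 1 -> 1 (same)
  Node 6: index 2 -> 2 (same)
  Node 7: index 7 -> 7 (same)
Nodes that changed position: none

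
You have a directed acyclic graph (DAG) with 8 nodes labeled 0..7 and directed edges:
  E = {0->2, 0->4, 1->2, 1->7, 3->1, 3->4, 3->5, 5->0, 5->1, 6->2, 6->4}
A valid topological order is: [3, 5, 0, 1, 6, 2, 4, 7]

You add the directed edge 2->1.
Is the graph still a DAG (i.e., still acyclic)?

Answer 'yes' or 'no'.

Answer: no

Derivation:
Given toposort: [3, 5, 0, 1, 6, 2, 4, 7]
Position of 2: index 5; position of 1: index 3
New edge 2->1: backward (u after v in old order)
Backward edge: old toposort is now invalid. Check if this creates a cycle.
Does 1 already reach 2? Reachable from 1: [1, 2, 7]. YES -> cycle!
Still a DAG? no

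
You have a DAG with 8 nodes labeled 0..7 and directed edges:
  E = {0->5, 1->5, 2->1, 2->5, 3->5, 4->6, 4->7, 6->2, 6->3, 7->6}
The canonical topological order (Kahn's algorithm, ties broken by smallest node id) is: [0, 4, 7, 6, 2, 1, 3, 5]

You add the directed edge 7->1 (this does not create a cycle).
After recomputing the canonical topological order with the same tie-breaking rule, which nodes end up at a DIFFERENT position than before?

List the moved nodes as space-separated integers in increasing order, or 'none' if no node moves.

Old toposort: [0, 4, 7, 6, 2, 1, 3, 5]
Added edge 7->1
Recompute Kahn (smallest-id tiebreak):
  initial in-degrees: [0, 2, 1, 1, 0, 4, 2, 1]
  ready (indeg=0): [0, 4]
  pop 0: indeg[5]->3 | ready=[4] | order so far=[0]
  pop 4: indeg[6]->1; indeg[7]->0 | ready=[7] | order so far=[0, 4]
  pop 7: indeg[1]->1; indeg[6]->0 | ready=[6] | order so far=[0, 4, 7]
  pop 6: indeg[2]->0; indeg[3]->0 | ready=[2, 3] | order so far=[0, 4, 7, 6]
  pop 2: indeg[1]->0; indeg[5]->2 | ready=[1, 3] | order so far=[0, 4, 7, 6, 2]
  pop 1: indeg[5]->1 | ready=[3] | order so far=[0, 4, 7, 6, 2, 1]
  pop 3: indeg[5]->0 | ready=[5] | order so far=[0, 4, 7, 6, 2, 1, 3]
  pop 5: no out-edges | ready=[] | order so far=[0, 4, 7, 6, 2, 1, 3, 5]
New canonical toposort: [0, 4, 7, 6, 2, 1, 3, 5]
Compare positions:
  Node 0: index 0 -> 0 (same)
  Node 1: index 5 -> 5 (same)
  Node 2: index 4 -> 4 (same)
  Node 3: index 6 -> 6 (same)
  Node 4: index 1 -> 1 (same)
  Node 5: index 7 -> 7 (same)
  Node 6: index 3 -> 3 (same)
  Node 7: index 2 -> 2 (same)
Nodes that changed position: none

Answer: none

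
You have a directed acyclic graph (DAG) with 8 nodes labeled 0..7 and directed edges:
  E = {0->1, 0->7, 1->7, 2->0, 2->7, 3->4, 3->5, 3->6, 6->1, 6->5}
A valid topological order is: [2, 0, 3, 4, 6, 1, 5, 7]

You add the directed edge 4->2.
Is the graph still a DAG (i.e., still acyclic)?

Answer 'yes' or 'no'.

Given toposort: [2, 0, 3, 4, 6, 1, 5, 7]
Position of 4: index 3; position of 2: index 0
New edge 4->2: backward (u after v in old order)
Backward edge: old toposort is now invalid. Check if this creates a cycle.
Does 2 already reach 4? Reachable from 2: [0, 1, 2, 7]. NO -> still a DAG (reorder needed).
Still a DAG? yes

Answer: yes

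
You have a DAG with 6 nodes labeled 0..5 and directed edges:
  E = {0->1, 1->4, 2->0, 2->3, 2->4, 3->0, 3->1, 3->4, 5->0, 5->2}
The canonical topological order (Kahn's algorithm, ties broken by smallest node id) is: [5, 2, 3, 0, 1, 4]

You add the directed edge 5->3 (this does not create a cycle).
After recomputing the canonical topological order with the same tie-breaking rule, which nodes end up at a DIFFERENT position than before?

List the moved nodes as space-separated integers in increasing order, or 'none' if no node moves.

Old toposort: [5, 2, 3, 0, 1, 4]
Added edge 5->3
Recompute Kahn (smallest-id tiebreak):
  initial in-degrees: [3, 2, 1, 2, 3, 0]
  ready (indeg=0): [5]
  pop 5: indeg[0]->2; indeg[2]->0; indeg[3]->1 | ready=[2] | order so far=[5]
  pop 2: indeg[0]->1; indeg[3]->0; indeg[4]->2 | ready=[3] | order so far=[5, 2]
  pop 3: indeg[0]->0; indeg[1]->1; indeg[4]->1 | ready=[0] | order so far=[5, 2, 3]
  pop 0: indeg[1]->0 | ready=[1] | order so far=[5, 2, 3, 0]
  pop 1: indeg[4]->0 | ready=[4] | order so far=[5, 2, 3, 0, 1]
  pop 4: no out-edges | ready=[] | order so far=[5, 2, 3, 0, 1, 4]
New canonical toposort: [5, 2, 3, 0, 1, 4]
Compare positions:
  Node 0: index 3 -> 3 (same)
  Node 1: index 4 -> 4 (same)
  Node 2: index 1 -> 1 (same)
  Node 3: index 2 -> 2 (same)
  Node 4: index 5 -> 5 (same)
  Node 5: index 0 -> 0 (same)
Nodes that changed position: none

Answer: none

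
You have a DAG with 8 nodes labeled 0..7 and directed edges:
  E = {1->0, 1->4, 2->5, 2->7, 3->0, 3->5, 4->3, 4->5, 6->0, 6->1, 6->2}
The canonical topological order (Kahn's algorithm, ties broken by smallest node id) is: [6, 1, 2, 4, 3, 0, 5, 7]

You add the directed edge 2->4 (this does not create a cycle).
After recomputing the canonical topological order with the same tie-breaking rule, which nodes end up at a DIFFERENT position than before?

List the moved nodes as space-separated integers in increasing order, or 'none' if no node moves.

Answer: none

Derivation:
Old toposort: [6, 1, 2, 4, 3, 0, 5, 7]
Added edge 2->4
Recompute Kahn (smallest-id tiebreak):
  initial in-degrees: [3, 1, 1, 1, 2, 3, 0, 1]
  ready (indeg=0): [6]
  pop 6: indeg[0]->2; indeg[1]->0; indeg[2]->0 | ready=[1, 2] | order so far=[6]
  pop 1: indeg[0]->1; indeg[4]->1 | ready=[2] | order so far=[6, 1]
  pop 2: indeg[4]->0; indeg[5]->2; indeg[7]->0 | ready=[4, 7] | order so far=[6, 1, 2]
  pop 4: indeg[3]->0; indeg[5]->1 | ready=[3, 7] | order so far=[6, 1, 2, 4]
  pop 3: indeg[0]->0; indeg[5]->0 | ready=[0, 5, 7] | order so far=[6, 1, 2, 4, 3]
  pop 0: no out-edges | ready=[5, 7] | order so far=[6, 1, 2, 4, 3, 0]
  pop 5: no out-edges | ready=[7] | order so far=[6, 1, 2, 4, 3, 0, 5]
  pop 7: no out-edges | ready=[] | order so far=[6, 1, 2, 4, 3, 0, 5, 7]
New canonical toposort: [6, 1, 2, 4, 3, 0, 5, 7]
Compare positions:
  Node 0: index 5 -> 5 (same)
  Node 1: index 1 -> 1 (same)
  Node 2: index 2 -> 2 (same)
  Node 3: index 4 -> 4 (same)
  Node 4: index 3 -> 3 (same)
  Node 5: index 6 -> 6 (same)
  Node 6: index 0 -> 0 (same)
  Node 7: index 7 -> 7 (same)
Nodes that changed position: none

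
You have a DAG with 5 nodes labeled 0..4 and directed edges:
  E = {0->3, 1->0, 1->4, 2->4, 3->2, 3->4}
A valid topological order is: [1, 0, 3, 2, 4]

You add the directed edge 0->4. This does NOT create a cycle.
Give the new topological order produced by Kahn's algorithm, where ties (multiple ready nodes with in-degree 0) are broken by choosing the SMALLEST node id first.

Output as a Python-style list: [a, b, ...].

Answer: [1, 0, 3, 2, 4]

Derivation:
Old toposort: [1, 0, 3, 2, 4]
Added edge: 0->4
Position of 0 (1) < position of 4 (4). Old order still valid.
Run Kahn's algorithm (break ties by smallest node id):
  initial in-degrees: [1, 0, 1, 1, 4]
  ready (indeg=0): [1]
  pop 1: indeg[0]->0; indeg[4]->3 | ready=[0] | order so far=[1]
  pop 0: indeg[3]->0; indeg[4]->2 | ready=[3] | order so far=[1, 0]
  pop 3: indeg[2]->0; indeg[4]->1 | ready=[2] | order so far=[1, 0, 3]
  pop 2: indeg[4]->0 | ready=[4] | order so far=[1, 0, 3, 2]
  pop 4: no out-edges | ready=[] | order so far=[1, 0, 3, 2, 4]
  Result: [1, 0, 3, 2, 4]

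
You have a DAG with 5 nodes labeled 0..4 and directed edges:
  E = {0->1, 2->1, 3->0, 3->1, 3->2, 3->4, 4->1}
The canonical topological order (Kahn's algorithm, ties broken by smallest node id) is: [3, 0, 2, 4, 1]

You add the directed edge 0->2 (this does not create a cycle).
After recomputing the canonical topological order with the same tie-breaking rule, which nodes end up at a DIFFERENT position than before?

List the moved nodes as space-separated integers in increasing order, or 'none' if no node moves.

Answer: none

Derivation:
Old toposort: [3, 0, 2, 4, 1]
Added edge 0->2
Recompute Kahn (smallest-id tiebreak):
  initial in-degrees: [1, 4, 2, 0, 1]
  ready (indeg=0): [3]
  pop 3: indeg[0]->0; indeg[1]->3; indeg[2]->1; indeg[4]->0 | ready=[0, 4] | order so far=[3]
  pop 0: indeg[1]->2; indeg[2]->0 | ready=[2, 4] | order so far=[3, 0]
  pop 2: indeg[1]->1 | ready=[4] | order so far=[3, 0, 2]
  pop 4: indeg[1]->0 | ready=[1] | order so far=[3, 0, 2, 4]
  pop 1: no out-edges | ready=[] | order so far=[3, 0, 2, 4, 1]
New canonical toposort: [3, 0, 2, 4, 1]
Compare positions:
  Node 0: index 1 -> 1 (same)
  Node 1: index 4 -> 4 (same)
  Node 2: index 2 -> 2 (same)
  Node 3: index 0 -> 0 (same)
  Node 4: index 3 -> 3 (same)
Nodes that changed position: none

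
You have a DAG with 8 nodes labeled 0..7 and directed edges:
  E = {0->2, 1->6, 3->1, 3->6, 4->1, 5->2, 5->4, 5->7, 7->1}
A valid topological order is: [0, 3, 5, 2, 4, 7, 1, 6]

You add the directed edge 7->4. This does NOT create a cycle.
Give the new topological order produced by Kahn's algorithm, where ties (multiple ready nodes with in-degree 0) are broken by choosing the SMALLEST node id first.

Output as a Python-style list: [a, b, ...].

Answer: [0, 3, 5, 2, 7, 4, 1, 6]

Derivation:
Old toposort: [0, 3, 5, 2, 4, 7, 1, 6]
Added edge: 7->4
Position of 7 (5) > position of 4 (4). Must reorder: 7 must now come before 4.
Run Kahn's algorithm (break ties by smallest node id):
  initial in-degrees: [0, 3, 2, 0, 2, 0, 2, 1]
  ready (indeg=0): [0, 3, 5]
  pop 0: indeg[2]->1 | ready=[3, 5] | order so far=[0]
  pop 3: indeg[1]->2; indeg[6]->1 | ready=[5] | order so far=[0, 3]
  pop 5: indeg[2]->0; indeg[4]->1; indeg[7]->0 | ready=[2, 7] | order so far=[0, 3, 5]
  pop 2: no out-edges | ready=[7] | order so far=[0, 3, 5, 2]
  pop 7: indeg[1]->1; indeg[4]->0 | ready=[4] | order so far=[0, 3, 5, 2, 7]
  pop 4: indeg[1]->0 | ready=[1] | order so far=[0, 3, 5, 2, 7, 4]
  pop 1: indeg[6]->0 | ready=[6] | order so far=[0, 3, 5, 2, 7, 4, 1]
  pop 6: no out-edges | ready=[] | order so far=[0, 3, 5, 2, 7, 4, 1, 6]
  Result: [0, 3, 5, 2, 7, 4, 1, 6]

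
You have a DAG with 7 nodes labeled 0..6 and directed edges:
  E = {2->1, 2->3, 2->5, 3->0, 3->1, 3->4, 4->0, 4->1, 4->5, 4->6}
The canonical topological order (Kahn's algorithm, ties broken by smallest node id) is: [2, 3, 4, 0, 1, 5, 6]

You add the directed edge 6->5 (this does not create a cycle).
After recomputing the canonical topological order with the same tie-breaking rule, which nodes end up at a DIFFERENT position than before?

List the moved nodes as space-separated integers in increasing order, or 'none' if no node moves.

Old toposort: [2, 3, 4, 0, 1, 5, 6]
Added edge 6->5
Recompute Kahn (smallest-id tiebreak):
  initial in-degrees: [2, 3, 0, 1, 1, 3, 1]
  ready (indeg=0): [2]
  pop 2: indeg[1]->2; indeg[3]->0; indeg[5]->2 | ready=[3] | order so far=[2]
  pop 3: indeg[0]->1; indeg[1]->1; indeg[4]->0 | ready=[4] | order so far=[2, 3]
  pop 4: indeg[0]->0; indeg[1]->0; indeg[5]->1; indeg[6]->0 | ready=[0, 1, 6] | order so far=[2, 3, 4]
  pop 0: no out-edges | ready=[1, 6] | order so far=[2, 3, 4, 0]
  pop 1: no out-edges | ready=[6] | order so far=[2, 3, 4, 0, 1]
  pop 6: indeg[5]->0 | ready=[5] | order so far=[2, 3, 4, 0, 1, 6]
  pop 5: no out-edges | ready=[] | order so far=[2, 3, 4, 0, 1, 6, 5]
New canonical toposort: [2, 3, 4, 0, 1, 6, 5]
Compare positions:
  Node 0: index 3 -> 3 (same)
  Node 1: index 4 -> 4 (same)
  Node 2: index 0 -> 0 (same)
  Node 3: index 1 -> 1 (same)
  Node 4: index 2 -> 2 (same)
  Node 5: index 5 -> 6 (moved)
  Node 6: index 6 -> 5 (moved)
Nodes that changed position: 5 6

Answer: 5 6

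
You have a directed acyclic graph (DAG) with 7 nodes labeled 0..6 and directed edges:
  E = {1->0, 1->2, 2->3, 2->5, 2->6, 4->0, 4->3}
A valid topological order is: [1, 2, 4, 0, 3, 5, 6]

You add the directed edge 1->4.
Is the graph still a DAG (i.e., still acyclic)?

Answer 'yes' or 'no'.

Given toposort: [1, 2, 4, 0, 3, 5, 6]
Position of 1: index 0; position of 4: index 2
New edge 1->4: forward
Forward edge: respects the existing order. Still a DAG, same toposort still valid.
Still a DAG? yes

Answer: yes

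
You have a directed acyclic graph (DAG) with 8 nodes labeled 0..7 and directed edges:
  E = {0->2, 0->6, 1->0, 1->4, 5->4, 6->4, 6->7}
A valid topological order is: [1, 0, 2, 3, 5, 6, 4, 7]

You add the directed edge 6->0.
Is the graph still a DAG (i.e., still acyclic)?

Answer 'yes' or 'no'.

Answer: no

Derivation:
Given toposort: [1, 0, 2, 3, 5, 6, 4, 7]
Position of 6: index 5; position of 0: index 1
New edge 6->0: backward (u after v in old order)
Backward edge: old toposort is now invalid. Check if this creates a cycle.
Does 0 already reach 6? Reachable from 0: [0, 2, 4, 6, 7]. YES -> cycle!
Still a DAG? no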